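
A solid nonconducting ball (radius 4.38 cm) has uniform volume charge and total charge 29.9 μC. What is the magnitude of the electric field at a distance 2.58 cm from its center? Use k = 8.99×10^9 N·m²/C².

Take a concentric spherical Gaussian surface of radius r = 2.58 cm (r < R).
For a uniform sphere the enclosed fraction is (r/R)³, so Q_enc = (29.9 μC)(0.0258/0.0438)³ = 6.111×10^-6 C.
By Gauss's law, ∮E·dA = E·4πr² = Q_enc/ε₀.
E = k|Q_enc|/r² = (8.99×10^9)(6.111×10^-6)/(0.0258)² = 8.25×10^7 N/C.

|E| = 8.25×10^7 N/C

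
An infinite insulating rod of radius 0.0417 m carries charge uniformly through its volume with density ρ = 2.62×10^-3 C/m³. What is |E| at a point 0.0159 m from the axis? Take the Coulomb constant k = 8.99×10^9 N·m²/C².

Take a coaxial cylindrical Gaussian surface of radius r = 0.0159 m and length L (r < R).
Enclosed charge per unit length: λ_enc = ρ·πr² = (2.62e-3)π(0.0159)² = 2.081×10^-6 C/m.
By Gauss's law (flux through the curved wall only), E·2πrL = λ_enc L/ε₀.
E = 2k|λ_enc|/r = 2(8.99×10^9)(2.081e-6)/(0.0159) = 2.35×10^6 N/C.

|E| = 2.35×10^6 N/C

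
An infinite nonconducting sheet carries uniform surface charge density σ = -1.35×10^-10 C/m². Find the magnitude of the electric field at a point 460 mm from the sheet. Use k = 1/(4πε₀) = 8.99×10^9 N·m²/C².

|E| = 7.63 V/m

By planar symmetry E is perpendicular to the sheet and uniform; use a Gaussian pillbox with flat faces of area A on each side of the sheet.
Only the two end caps contribute flux: Φ = 2EA. With Q_enc = σA, Gauss's law gives E = |σ|/(2ε₀).
E = 2πk|σ| = 2π(8.99×10^9)(1.35e-10) = 7.63 N/C.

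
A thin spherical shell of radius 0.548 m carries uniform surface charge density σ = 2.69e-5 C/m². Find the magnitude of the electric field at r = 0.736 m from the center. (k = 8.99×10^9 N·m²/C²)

By spherical symmetry E is radial; choose a Gaussian sphere of radius r = 0.736 m (r > 0.548 m).
The entire shell is enclosed: Q_enc = σ·4πR² = (2.69e-5)·4π·(0.548)² = 1.015×10^-4 C.
Gauss's law: E·4πr² = Q_enc/ε₀.
E = k|Q_enc|/r² = (8.99×10^9)(1.015e-4)/(0.736)² = 1.68e6 N/C.

|E| = 1.68e6 N/C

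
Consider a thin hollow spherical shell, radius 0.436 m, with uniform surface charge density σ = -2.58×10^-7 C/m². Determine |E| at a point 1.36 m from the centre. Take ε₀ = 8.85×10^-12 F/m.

E = 3.00×10^3 N/C

Use a concentric Gaussian sphere at r = 1.36 m (r > 0.436 m).
The entire shell is enclosed: Q_enc = σ·4πR² = (-2.58×10^-7)·4π·(0.436)² = -6.163e-7 C.
Applying ∮E·dA = Q_enc/ε₀ with Φ = E(4πr²):
E = |Q_enc|/(4πε₀r²) = (6.163e-7)/(4π·8.85×10^-12·(1.36)²) = 3.00e3 N/C.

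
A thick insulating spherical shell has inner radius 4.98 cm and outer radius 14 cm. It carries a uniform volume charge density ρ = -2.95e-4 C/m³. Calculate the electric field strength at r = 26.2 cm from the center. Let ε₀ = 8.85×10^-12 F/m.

Take a concentric spherical Gaussian surface of radius r = 26.2 cm (r > 14 cm, enclosing the whole shell).
Q_enc = ρ·(4π/3)(b³ − a³) = (-2.95×10^-4)·(4π/3)·((0.14)³ − (0.0498)³) = -3.238×10^-6 C.
Applying ∮E·dA = Q_enc/ε₀ with Φ = E(4πr²):
E = |Q_enc|/(4πε₀r²) = (3.238e-6)/(4π·8.85×10^-12·(0.262)²) = 4.24e5 N/C.

E = 4.24×10^5 N/C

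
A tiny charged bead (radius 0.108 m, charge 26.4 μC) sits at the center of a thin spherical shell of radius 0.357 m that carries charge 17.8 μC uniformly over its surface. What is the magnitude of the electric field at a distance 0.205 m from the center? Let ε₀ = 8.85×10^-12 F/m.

Use a concentric Gaussian sphere at r = 0.205 m (between the bodies, 0.108 m < r < 0.357 m).
The shell at 0.357 m lies outside the Gaussian surface, so Q_enc = 26.4 μC = 2.64e-5 C.
Since E is radial and uniform over the Gaussian sphere, Φ = E·4πr² = Q_enc/ε₀.
E = |Q_enc|/(4πε₀r²) = (2.64×10^-5)/(4π·8.85×10^-12·(0.205)²) = 5.65e6 N/C.

E ≈ 5.65×10^6 V/m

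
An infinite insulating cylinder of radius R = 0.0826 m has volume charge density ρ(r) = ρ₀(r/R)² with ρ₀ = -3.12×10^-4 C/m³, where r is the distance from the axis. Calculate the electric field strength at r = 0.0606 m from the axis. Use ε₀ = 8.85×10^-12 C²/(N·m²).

E = 2.87e5 N/C

By cylindrical symmetry E is radial; use a coaxial Gaussian cylinder of radius 0.0606 m and length L (r < R).
Integrating ρ over the cross-section to radius r: λ_enc = (2πρ₀/R²) ∫₀^r r'^3 dr' = 2πρ₀ r^4/(4·R²) = -9.687e-7 C/m.
By Gauss's law (flux through the curved wall only), E·2πrL = λ_enc L/ε₀.
E = |λ_enc|/(2πε₀r) = (9.687e-7)/(2π·8.85×10^-12·0.0606) = 2.87×10^5 N/C.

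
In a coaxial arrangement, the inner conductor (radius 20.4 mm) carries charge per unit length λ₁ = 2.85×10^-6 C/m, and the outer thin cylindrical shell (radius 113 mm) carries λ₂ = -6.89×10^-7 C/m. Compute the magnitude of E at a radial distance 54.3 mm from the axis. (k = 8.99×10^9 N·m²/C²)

Take a coaxial cylindrical Gaussian surface of radius r = 54.3 mm and length L (between the conductors, 20.4 mm < r < 113 mm).
Only the inner wire is enclosed; the outer shell contributes nothing inside itself. λ_enc = λ₁ = 2.85×10^-6 C/m.
Applying ∮E·dA = Q_enc/ε₀ with the end caps contributing no flux:
E = 2k|λ_enc|/r = 2(8.99×10^9)(2.85×10^-6)/(0.0543) = 9.44e5 N/C.

|E| = 9.44×10^5 N/C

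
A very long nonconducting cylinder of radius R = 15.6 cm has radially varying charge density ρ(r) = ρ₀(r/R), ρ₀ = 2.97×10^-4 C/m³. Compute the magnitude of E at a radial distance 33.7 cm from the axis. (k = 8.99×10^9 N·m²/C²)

By cylindrical symmetry E is radial; use a coaxial Gaussian cylinder of radius 33.7 cm and length L (r > R, full charge per length enclosed).
λ_enc = 2π ∫₀^R ρ₀(r'/R)^1 r' dr' = 2πρ₀R²/3 = 1.514×10^-5 C/m.
Gauss's law: E·2πrL = λ_enc L/ε₀.
E = 2k|λ_enc|/r = 2(8.99×10^9)(1.514×10^-5)/(0.337) = 8.08×10^5 N/C.

|E| = 8.08×10^5 V/m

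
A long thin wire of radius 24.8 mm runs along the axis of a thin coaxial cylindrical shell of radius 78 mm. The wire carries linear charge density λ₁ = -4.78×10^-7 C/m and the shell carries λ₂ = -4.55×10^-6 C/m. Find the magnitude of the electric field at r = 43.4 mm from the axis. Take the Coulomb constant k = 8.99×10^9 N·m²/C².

Take a coaxial cylindrical Gaussian surface of radius r = 43.4 mm and length L (between the conductors, 24.8 mm < r < 78 mm).
Only the inner wire is enclosed; the outer shell contributes nothing inside itself. λ_enc = λ₁ = -4.78×10^-7 C/m.
By Gauss's law (flux through the curved wall only), E·2πrL = λ_enc L/ε₀.
E = 2k|λ_enc|/r = 2(8.99×10^9)(4.78e-7)/(0.0434) = 1.98e5 N/C.

E = 1.98×10^5 N/C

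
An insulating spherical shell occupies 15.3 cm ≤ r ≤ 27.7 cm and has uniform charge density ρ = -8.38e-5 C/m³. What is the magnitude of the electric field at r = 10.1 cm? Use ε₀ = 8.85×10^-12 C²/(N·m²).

|E| = 0 N/C

Use a concentric Gaussian sphere at r = 10.1 cm (r < 15.3 cm, inside the empty cavity).
Q_enc = 0 (all charge lies at larger r); Gauss's law gives E = 0.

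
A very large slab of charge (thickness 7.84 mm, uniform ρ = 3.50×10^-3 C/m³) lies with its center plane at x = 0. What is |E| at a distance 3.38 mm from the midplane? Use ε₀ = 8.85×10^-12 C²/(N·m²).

By symmetry E is perpendicular to the slab. A Gaussian pillbox from −3.38 mm to +3.38 mm (face area A) lies entirely within the slab.
Q_enc = ρ·(2x)·A and flux = 2EA, so 2EA = 2ρxA/ε₀ ⇒ E = |ρ|x/ε₀.
E = (3.50×10^-3)(0.00338)/(8.85×10^-12) = 1.34e6 N/C.

1.34×10^6 N/C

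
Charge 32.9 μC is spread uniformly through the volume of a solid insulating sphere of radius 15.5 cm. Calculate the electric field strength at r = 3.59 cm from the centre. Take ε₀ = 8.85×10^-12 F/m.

|E| = 2.85e6 V/m

By spherical symmetry E is radial; choose a Gaussian sphere of radius r = 3.59 cm (r < R).
For a uniform sphere the enclosed fraction is (r/R)³, so Q_enc = (32.9 μC)(0.0359/0.155)³ = 4.088×10^-7 C.
By Gauss's law, ∮E·dA = E·4πr² = Q_enc/ε₀.
E = |Q_enc|/(4πε₀r²) = (4.088×10^-7)/(4π·8.85×10^-12·(0.0359)²) = 2.85×10^6 N/C.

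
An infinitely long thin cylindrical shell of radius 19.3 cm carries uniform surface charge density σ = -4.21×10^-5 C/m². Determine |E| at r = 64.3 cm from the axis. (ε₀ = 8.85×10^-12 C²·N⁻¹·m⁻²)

Choose a coaxial cylinder of radius r = 64.3 cm (arbitrary length L) as the Gaussian surface (r > 19.3 cm).
The whole shell is enclosed: λ_enc = σ·2πR = (-4.21e-5)·2π·(0.193) = -5.105e-5 C/m.
Gauss's law: E·2πrL = λ_enc L/ε₀.
E = |λ_enc|/(2πε₀r) = (5.105×10^-5)/(2π·8.85×10^-12·0.643) = 1.43×10^6 N/C.

1.43e6 V/m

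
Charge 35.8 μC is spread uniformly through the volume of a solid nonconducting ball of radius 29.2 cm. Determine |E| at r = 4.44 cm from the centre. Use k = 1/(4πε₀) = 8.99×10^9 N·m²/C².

Take a concentric spherical Gaussian surface of radius r = 4.44 cm (r < R).
For a uniform sphere the enclosed fraction is (r/R)³, so Q_enc = (35.8 μC)(0.0444/0.292)³ = 1.259×10^-7 C.
By Gauss's law, ∮E·dA = E·4πr² = Q_enc/ε₀.
E = k|Q_enc|/r² = (8.99×10^9)(1.259×10^-7)/(0.0444)² = 5.74×10^5 N/C.

5.74×10^5 V/m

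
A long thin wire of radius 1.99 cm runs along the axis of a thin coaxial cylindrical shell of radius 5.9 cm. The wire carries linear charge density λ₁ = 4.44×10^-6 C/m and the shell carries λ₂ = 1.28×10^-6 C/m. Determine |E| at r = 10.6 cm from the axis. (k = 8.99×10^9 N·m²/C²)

By cylindrical symmetry E is radial; use a coaxial Gaussian cylinder of radius 10.6 cm and length L (r > 5.9 cm, enclosing both).
λ_enc = λ₁ + λ₂ = (4.44×10^-6) + (1.28×10^-6) = 5.72e-6 C/m.
Since E is radial and uniform over the curved surface, Φ = E·2πrL = Q_enc/ε₀ = λ_enc L/ε₀.
E = 2k|λ_enc|/r = 2(8.99×10^9)(5.72×10^-6)/(0.106) = 9.70×10^5 N/C.

E = 9.70×10^5 V/m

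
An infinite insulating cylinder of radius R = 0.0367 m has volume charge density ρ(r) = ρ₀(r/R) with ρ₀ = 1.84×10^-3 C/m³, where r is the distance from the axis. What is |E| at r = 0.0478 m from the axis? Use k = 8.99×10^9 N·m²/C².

Coaxial Gaussian cylinder, radius r = 0.0478 m, length L (r > R, full charge per length enclosed).
λ_enc = 2π ∫₀^R ρ₀(r'/R)^1 r' dr' = 2πρ₀R²/3 = 5.19e-6 C/m.
Applying ∮E·dA = Q_enc/ε₀ with the end caps contributing no flux:
E = 2k|λ_enc|/r = 2(8.99×10^9)(5.19×10^-6)/(0.0478) = 1.95×10^6 N/C.

|E| ≈ 1.95×10^6 V/m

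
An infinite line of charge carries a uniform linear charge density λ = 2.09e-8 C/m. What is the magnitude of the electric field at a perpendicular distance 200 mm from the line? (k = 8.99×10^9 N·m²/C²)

E ≈ 1.88×10^3 N/C

Coaxial Gaussian cylinder, radius r = 200 mm, length L.
Q_enc = λL, so λ_enc = 2.09×10^-8 C/m.
By Gauss's law (flux through the curved wall only), E·2πrL = λ_enc L/ε₀.
E = 2k|λ_enc|/r = 2(8.99×10^9)(2.09×10^-8)/(0.2) = 1.88e3 N/C.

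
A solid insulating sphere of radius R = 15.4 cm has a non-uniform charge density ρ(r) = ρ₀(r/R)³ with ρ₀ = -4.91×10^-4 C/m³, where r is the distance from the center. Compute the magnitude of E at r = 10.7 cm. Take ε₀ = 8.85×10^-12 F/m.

|E| ≈ 3.32×10^5 N/C

Take a concentric spherical Gaussian surface of radius r = 10.7 cm (r < R).
Integrate the density: Q_enc = 4π ∫₀^r ρ₀(r'/R)^3 r'² dr' = 4πρ₀ r^6/(6·R³) = -4.226×10^-7 C.
By Gauss's law, ∮E·dA = E·4πr² = Q_enc/ε₀.
E = |Q_enc|/(4πε₀r²) = (4.226×10^-7)/(4π·8.85×10^-12·(0.107)²) = 3.32×10^5 N/C.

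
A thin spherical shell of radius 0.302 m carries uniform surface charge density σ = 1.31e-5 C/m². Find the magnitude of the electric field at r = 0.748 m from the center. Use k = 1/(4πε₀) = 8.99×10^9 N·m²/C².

Take a concentric spherical Gaussian surface of radius r = 0.748 m (r > 0.302 m).
The entire shell is enclosed: Q_enc = σ·4πR² = (1.31×10^-5)·4π·(0.302)² = 1.501×10^-5 C.
By Gauss's law, ∮E·dA = E·4πr² = Q_enc/ε₀.
E = k|Q_enc|/r² = (8.99×10^9)(1.501e-5)/(0.748)² = 2.41×10^5 N/C.

|E| ≈ 2.41×10^5 V/m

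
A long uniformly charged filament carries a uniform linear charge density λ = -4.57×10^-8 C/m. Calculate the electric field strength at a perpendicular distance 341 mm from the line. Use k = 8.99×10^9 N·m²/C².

Coaxial Gaussian cylinder, radius r = 341 mm, length L.
Q_enc = λL, so λ_enc = -4.57e-8 C/m.
By Gauss's law (flux through the curved wall only), E·2πrL = λ_enc L/ε₀.
E = 2k|λ_enc|/r = 2(8.99×10^9)(4.57×10^-8)/(0.341) = 2.41×10^3 N/C.

E ≈ 2.41×10^3 N/C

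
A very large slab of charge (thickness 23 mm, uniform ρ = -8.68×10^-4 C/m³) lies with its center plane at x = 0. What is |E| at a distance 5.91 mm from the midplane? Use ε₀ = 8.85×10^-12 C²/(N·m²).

|E| = 5.80×10^5 N/C

By symmetry E is perpendicular to the slab. A Gaussian pillbox from −5.91 mm to +5.91 mm (face area A) lies entirely within the slab.
Q_enc = ρ·(2x)·A and flux = 2EA, so 2EA = 2ρxA/ε₀ ⇒ E = |ρ|x/ε₀.
E = (8.68×10^-4)(0.00591)/(8.85×10^-12) = 5.80×10^5 N/C.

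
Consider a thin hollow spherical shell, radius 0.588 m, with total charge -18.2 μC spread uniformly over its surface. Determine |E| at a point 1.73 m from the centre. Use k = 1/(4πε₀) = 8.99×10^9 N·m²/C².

E = 5.47×10^4 V/m

Symmetry ⇒ E = E(r) r̂. Gaussian sphere of radius r = 1.73 m (r > 0.588 m).
The entire shell is enclosed: Q_enc = -1.82e-5 C.
Applying ∮E·dA = Q_enc/ε₀ with Φ = E(4πr²):
E = k|Q_enc|/r² = (8.99×10^9)(1.82e-5)/(1.73)² = 5.47e4 N/C.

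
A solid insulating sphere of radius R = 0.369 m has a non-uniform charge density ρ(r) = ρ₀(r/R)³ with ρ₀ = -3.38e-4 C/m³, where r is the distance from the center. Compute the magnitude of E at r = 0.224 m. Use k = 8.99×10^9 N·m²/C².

|E| ≈ 3.19×10^5 N/C

Take a concentric spherical Gaussian surface of radius r = 0.224 m (r < R).
Q_enc = ∫₀^r ρ(r')·4πr'² dr' = (4πρ₀/R³) ∫₀^r r'^5 dr' = 4πρ₀ r^6/(6·R³) = -1.78×10^-6 C.
Applying ∮E·dA = Q_enc/ε₀ with Φ = E(4πr²):
E = k|Q_enc|/r² = (8.99×10^9)(1.78e-6)/(0.224)² = 3.19×10^5 N/C.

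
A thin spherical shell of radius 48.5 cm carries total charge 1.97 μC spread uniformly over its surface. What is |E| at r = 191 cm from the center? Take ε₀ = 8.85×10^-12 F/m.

Symmetry ⇒ E = E(r) r̂. Gaussian sphere of radius r = 191 cm (r > 48.5 cm).
The entire shell is enclosed: Q_enc = 1.97×10^-6 C.
Applying ∮E·dA = Q_enc/ε₀ with Φ = E(4πr²):
E = |Q_enc|/(4πε₀r²) = (1.97e-6)/(4π·8.85×10^-12·(1.91)²) = 4.86×10^3 N/C.

E ≈ 4.86e3 N/C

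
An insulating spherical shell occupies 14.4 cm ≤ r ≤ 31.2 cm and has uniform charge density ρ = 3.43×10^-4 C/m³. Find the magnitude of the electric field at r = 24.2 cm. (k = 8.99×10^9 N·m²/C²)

Symmetry ⇒ E = E(r) r̂. Gaussian sphere of radius r = 24.2 cm (within the shell material, 14.4 cm < r < 31.2 cm).
Enclosed charge is the volume from a to r: Q_enc = (4π/3)ρ(r³ − a³) = 1.607×10^-5 C.
Since E is radial and uniform over the Gaussian sphere, Φ = E·4πr² = Q_enc/ε₀.
E = k|Q_enc|/r² = (8.99×10^9)(1.607e-5)/(0.242)² = 2.47×10^6 N/C.

|E| = 2.47e6 N/C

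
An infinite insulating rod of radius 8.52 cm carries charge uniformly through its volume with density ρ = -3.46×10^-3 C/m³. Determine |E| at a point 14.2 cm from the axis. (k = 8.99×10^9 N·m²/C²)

By cylindrical symmetry E is radial; use a coaxial Gaussian cylinder of radius 14.2 cm and length L (r > 8.52 cm, full cross-section enclosed).
λ_enc = ρ·πR² = (-3.46×10^-3)π(0.0852)² = -7.891×10^-5 C/m.
Applying ∮E·dA = Q_enc/ε₀ with the end caps contributing no flux:
E = 2k|λ_enc|/r = 2(8.99×10^9)(7.891×10^-5)/(0.142) = 9.99e6 N/C.

|E| = 9.99×10^6 N/C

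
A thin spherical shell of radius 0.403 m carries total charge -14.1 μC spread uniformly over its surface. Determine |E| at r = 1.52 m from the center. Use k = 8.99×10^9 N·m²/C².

|E| = 5.49e4 N/C

Use a concentric Gaussian sphere at r = 1.52 m (r > 0.403 m).
The entire shell is enclosed: Q_enc = -1.41×10^-5 C.
Gauss's law: E·4πr² = Q_enc/ε₀.
E = k|Q_enc|/r² = (8.99×10^9)(1.41e-5)/(1.52)² = 5.49e4 N/C.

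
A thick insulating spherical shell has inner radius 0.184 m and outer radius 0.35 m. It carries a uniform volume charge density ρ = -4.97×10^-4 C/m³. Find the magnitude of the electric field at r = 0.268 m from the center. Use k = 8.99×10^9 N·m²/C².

|E| ≈ 3.39×10^6 N/C

Symmetry ⇒ E = E(r) r̂. Gaussian sphere of radius r = 0.268 m (within the shell material, 0.184 m < r < 0.35 m).
Only the shell between 0.184 m and r is enclosed: Q_enc = ρ·(4π/3)(r³ − a³) = (-4.97e-4)·(4π/3)·((0.268)³ − (0.184)³) = -2.71e-5 C.
By Gauss's law, ∮E·dA = E·4πr² = Q_enc/ε₀.
E = k|Q_enc|/r² = (8.99×10^9)(2.71×10^-5)/(0.268)² = 3.39e6 N/C.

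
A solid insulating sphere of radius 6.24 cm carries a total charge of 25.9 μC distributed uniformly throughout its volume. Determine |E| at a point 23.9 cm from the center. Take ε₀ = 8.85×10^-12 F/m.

Use a concentric Gaussian sphere at r = 23.9 cm (r > R, so the entire charge is enclosed).
Q_enc = 25.9 μC = 2.59e-5 C.
Applying ∮E·dA = Q_enc/ε₀ with Φ = E(4πr²):
E = |Q_enc|/(4πε₀r²) = (2.59×10^-5)/(4π·8.85×10^-12·(0.239)²) = 4.08×10^6 N/C.

|E| = 4.08×10^6 N/C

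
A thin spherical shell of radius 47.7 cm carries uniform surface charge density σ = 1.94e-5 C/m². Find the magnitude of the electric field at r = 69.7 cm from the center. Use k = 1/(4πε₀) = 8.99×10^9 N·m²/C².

E ≈ 1.03e6 N/C

By spherical symmetry E is radial; choose a Gaussian sphere of radius r = 69.7 cm (r > 47.7 cm).
The entire shell is enclosed: Q_enc = σ·4πR² = (1.94×10^-5)·4π·(0.477)² = 5.547×10^-5 C.
Applying ∮E·dA = Q_enc/ε₀ with Φ = E(4πr²):
E = k|Q_enc|/r² = (8.99×10^9)(5.547×10^-5)/(0.697)² = 1.03×10^6 N/C.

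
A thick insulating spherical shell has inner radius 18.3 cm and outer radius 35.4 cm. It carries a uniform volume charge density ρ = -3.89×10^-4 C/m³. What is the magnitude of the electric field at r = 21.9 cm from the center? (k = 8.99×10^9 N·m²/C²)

1.34e6 N/C

Use a concentric Gaussian sphere at r = 21.9 cm (within the shell material, 18.3 cm < r < 35.4 cm).
Enclosed charge is the volume from a to r: Q_enc = (4π/3)ρ(r³ − a³) = -7.129×10^-6 C.
Gauss's law: E·4πr² = Q_enc/ε₀.
E = k|Q_enc|/r² = (8.99×10^9)(7.129e-6)/(0.219)² = 1.34e6 N/C.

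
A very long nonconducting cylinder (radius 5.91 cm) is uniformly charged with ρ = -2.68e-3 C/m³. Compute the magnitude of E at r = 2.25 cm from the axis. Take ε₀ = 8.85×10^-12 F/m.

By cylindrical symmetry E is radial; use a coaxial Gaussian cylinder of radius 2.25 cm and length L (r < R).
Charge inside radius r per length L is ρ·πr²·L, so λ_enc = ρπr² = -4.262×10^-6 C/m.
Since E is radial and uniform over the curved surface, Φ = E·2πrL = Q_enc/ε₀ = λ_enc L/ε₀.
E = |λ_enc|/(2πε₀r) = (4.262×10^-6)/(2π·8.85×10^-12·0.0225) = 3.41×10^6 N/C.

E = 3.41e6 V/m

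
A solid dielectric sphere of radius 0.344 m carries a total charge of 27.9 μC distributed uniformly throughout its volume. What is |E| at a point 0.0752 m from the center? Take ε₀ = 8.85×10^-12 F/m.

|E| ≈ 4.63×10^5 V/m

Symmetry ⇒ E = E(r) r̂. Gaussian sphere of radius r = 0.0752 m (r < R).
Only the charge within r is enclosed: Q_enc = Q·(r/R)³ = (27.9 μC)·(0.0752 m/0.344 m)³ = 2.915×10^-7 C.
By Gauss's law, ∮E·dA = E·4πr² = Q_enc/ε₀.
E = |Q_enc|/(4πε₀r²) = (2.915e-7)/(4π·8.85×10^-12·(0.0752)²) = 4.63×10^5 N/C.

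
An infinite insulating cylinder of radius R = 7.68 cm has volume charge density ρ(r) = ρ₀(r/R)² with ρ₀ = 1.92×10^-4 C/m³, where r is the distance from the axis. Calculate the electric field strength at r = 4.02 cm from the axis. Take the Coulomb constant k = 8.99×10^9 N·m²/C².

|E| ≈ 5.97×10^4 N/C

Coaxial Gaussian cylinder, radius r = 4.02 cm, length L (r < R).
Integrating ρ over the cross-section to radius r: λ_enc = (2πρ₀/R²) ∫₀^r r'^3 dr' = 2πρ₀ r^4/(4·R²) = 1.335e-7 C/m.
Gauss's law: E·2πrL = λ_enc L/ε₀.
E = 2k|λ_enc|/r = 2(8.99×10^9)(1.335e-7)/(0.0402) = 5.97×10^4 N/C.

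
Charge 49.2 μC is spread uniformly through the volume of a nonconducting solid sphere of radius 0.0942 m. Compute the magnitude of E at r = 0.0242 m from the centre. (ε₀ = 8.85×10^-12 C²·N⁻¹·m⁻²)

1.28×10^7 N/C

Use a concentric Gaussian sphere at r = 0.0242 m (r < R).
Only the charge within r is enclosed: Q_enc = Q·(r/R)³ = (49.2 μC)·(0.0242 m/0.0942 m)³ = 8.342e-7 C.
Applying ∮E·dA = Q_enc/ε₀ with Φ = E(4πr²):
E = |Q_enc|/(4πε₀r²) = (8.342e-7)/(4π·8.85×10^-12·(0.0242)²) = 1.28×10^7 N/C.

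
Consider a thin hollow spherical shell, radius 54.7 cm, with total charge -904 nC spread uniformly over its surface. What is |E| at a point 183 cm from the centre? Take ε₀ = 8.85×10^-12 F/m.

Use a concentric Gaussian sphere at r = 183 cm (r > 54.7 cm).
The entire shell is enclosed: Q_enc = -9.04×10^-7 C.
Gauss's law: E·4πr² = Q_enc/ε₀.
E = |Q_enc|/(4πε₀r²) = (9.04e-7)/(4π·8.85×10^-12·(1.83)²) = 2.43×10^3 N/C.

E = 2.43×10^3 N/C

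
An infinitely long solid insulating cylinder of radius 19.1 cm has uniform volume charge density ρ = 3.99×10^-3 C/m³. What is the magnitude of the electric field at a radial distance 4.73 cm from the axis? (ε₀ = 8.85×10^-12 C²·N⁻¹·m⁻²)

E = 1.07×10^7 V/m

Coaxial Gaussian cylinder, radius r = 4.73 cm, length L (r < R).
Enclosed charge per unit length: λ_enc = ρ·πr² = (3.99×10^-3)π(0.0473)² = 2.804×10^-5 C/m.
Gauss's law: E·2πrL = λ_enc L/ε₀.
E = |λ_enc|/(2πε₀r) = (2.804e-5)/(2π·8.85×10^-12·0.0473) = 1.07×10^7 N/C.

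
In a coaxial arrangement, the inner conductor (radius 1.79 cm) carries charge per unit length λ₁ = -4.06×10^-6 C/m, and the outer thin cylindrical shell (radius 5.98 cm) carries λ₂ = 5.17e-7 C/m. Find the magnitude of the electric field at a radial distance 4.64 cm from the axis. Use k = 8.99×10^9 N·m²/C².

By cylindrical symmetry E is radial; use a coaxial Gaussian cylinder of radius 4.64 cm and length L (between the conductors, 1.79 cm < r < 5.98 cm).
Only the inner wire is enclosed; the outer shell contributes nothing inside itself. λ_enc = λ₁ = -4.06×10^-6 C/m.
Applying ∮E·dA = Q_enc/ε₀ with the end caps contributing no flux:
E = 2k|λ_enc|/r = 2(8.99×10^9)(4.06×10^-6)/(0.0464) = 1.57×10^6 N/C.

E = 1.57e6 N/C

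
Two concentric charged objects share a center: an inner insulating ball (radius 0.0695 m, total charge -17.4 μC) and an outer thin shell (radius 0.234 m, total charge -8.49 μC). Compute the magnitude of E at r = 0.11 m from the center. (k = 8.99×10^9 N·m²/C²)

Use a concentric Gaussian sphere at r = 0.11 m (between the bodies, 0.0695 m < r < 0.234 m).
Only the inner charge is enclosed; the outer shell contributes nothing inside itself. Q_enc = -17.4 μC = -1.74×10^-5 C.
Gauss's law: E·4πr² = Q_enc/ε₀.
E = k|Q_enc|/r² = (8.99×10^9)(1.74e-5)/(0.11)² = 1.29e7 N/C.

|E| = 1.29e7 N/C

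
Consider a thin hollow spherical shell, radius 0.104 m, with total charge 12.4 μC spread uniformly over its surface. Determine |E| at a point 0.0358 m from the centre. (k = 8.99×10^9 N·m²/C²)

E = 0

Use a concentric Gaussian sphere at r = 0.0358 m (inside the shell, r < 0.104 m).
All the charge is outside the Gaussian surface: Q_enc = 0, hence E = 0 everywhere inside the shell.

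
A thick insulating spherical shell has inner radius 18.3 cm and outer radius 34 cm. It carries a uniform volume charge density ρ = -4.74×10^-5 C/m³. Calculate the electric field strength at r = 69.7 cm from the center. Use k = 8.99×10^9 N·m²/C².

|E| ≈ 1.22e5 N/C

Symmetry ⇒ E = E(r) r̂. Gaussian sphere of radius r = 69.7 cm (r > 34 cm, enclosing the whole shell).
Q_enc = ρ·(4π/3)(b³ − a³) = (-4.74×10^-5)·(4π/3)·((0.34)³ − (0.183)³) = -6.587×10^-6 C.
Gauss's law: E·4πr² = Q_enc/ε₀.
E = k|Q_enc|/r² = (8.99×10^9)(6.587×10^-6)/(0.697)² = 1.22×10^5 N/C.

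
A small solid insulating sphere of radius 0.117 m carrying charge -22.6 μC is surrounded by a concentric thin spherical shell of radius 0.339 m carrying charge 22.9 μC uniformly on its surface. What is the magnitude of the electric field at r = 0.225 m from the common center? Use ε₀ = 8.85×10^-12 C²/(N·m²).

Use a concentric Gaussian sphere at r = 0.225 m (between the bodies, 0.117 m < r < 0.339 m).
The shell at 0.339 m lies outside the Gaussian surface, so Q_enc = -22.6 μC = -2.26×10^-5 C.
Since E is radial and uniform over the Gaussian sphere, Φ = E·4πr² = Q_enc/ε₀.
E = |Q_enc|/(4πε₀r²) = (2.26e-5)/(4π·8.85×10^-12·(0.225)²) = 4.01×10^6 N/C.

|E| = 4.01×10^6 V/m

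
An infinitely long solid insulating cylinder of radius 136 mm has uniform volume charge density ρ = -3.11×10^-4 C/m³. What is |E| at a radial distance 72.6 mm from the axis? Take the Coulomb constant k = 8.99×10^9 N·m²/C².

By cylindrical symmetry E is radial; use a coaxial Gaussian cylinder of radius 72.6 mm and length L (r < R).
Enclosed charge per unit length: λ_enc = ρ·πr² = (-3.11×10^-4)π(0.0726)² = -5.15×10^-6 C/m.
Gauss's law: E·2πrL = λ_enc L/ε₀.
E = 2k|λ_enc|/r = 2(8.99×10^9)(5.15e-6)/(0.0726) = 1.28e6 N/C.

|E| = 1.28×10^6 N/C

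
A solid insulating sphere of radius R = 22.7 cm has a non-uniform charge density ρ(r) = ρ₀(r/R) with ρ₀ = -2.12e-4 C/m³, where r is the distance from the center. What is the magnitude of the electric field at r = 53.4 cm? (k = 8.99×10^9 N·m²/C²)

Use a concentric Gaussian sphere at r = 53.4 cm (r > R, all charge enclosed).
Q_enc = 4π ∫₀^R ρ₀(r'/R)^1 r'² dr' = 4πρ₀R³/4 = -7.79×10^-6 C.
Applying ∮E·dA = Q_enc/ε₀ with Φ = E(4πr²):
E = k|Q_enc|/r² = (8.99×10^9)(7.79×10^-6)/(0.534)² = 2.46e5 N/C.

|E| ≈ 2.46×10^5 N/C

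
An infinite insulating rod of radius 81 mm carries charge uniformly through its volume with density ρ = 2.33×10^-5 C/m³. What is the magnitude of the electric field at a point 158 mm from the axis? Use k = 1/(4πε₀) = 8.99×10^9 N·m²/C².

|E| ≈ 5.47×10^4 N/C

Take a coaxial cylindrical Gaussian surface of radius r = 158 mm and length L (r > 81 mm, full cross-section enclosed).
λ_enc = ρ·πR² = (2.33×10^-5)π(0.081)² = 4.803×10^-7 C/m.
Gauss's law: E·2πrL = λ_enc L/ε₀.
E = 2k|λ_enc|/r = 2(8.99×10^9)(4.803×10^-7)/(0.158) = 5.47e4 N/C.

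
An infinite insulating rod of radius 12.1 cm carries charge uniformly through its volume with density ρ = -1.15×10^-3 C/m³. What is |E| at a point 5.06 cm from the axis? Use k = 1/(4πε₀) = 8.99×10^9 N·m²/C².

|E| = 3.29×10^6 V/m

Coaxial Gaussian cylinder, radius r = 5.06 cm, length L (r < R).
Charge inside radius r per length L is ρ·πr²·L, so λ_enc = ρπr² = -9.25×10^-6 C/m.
Gauss's law: E·2πrL = λ_enc L/ε₀.
E = 2k|λ_enc|/r = 2(8.99×10^9)(9.25e-6)/(0.0506) = 3.29×10^6 N/C.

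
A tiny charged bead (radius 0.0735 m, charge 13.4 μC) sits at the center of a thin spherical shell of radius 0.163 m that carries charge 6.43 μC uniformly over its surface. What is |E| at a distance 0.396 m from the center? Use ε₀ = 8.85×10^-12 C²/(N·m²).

By spherical symmetry E is radial; choose a Gaussian sphere of radius r = 0.396 m (r > 0.163 m, enclosing both).
Q_enc = (13.4 μC) + (6.43 μC) = 1.983×10^-5 C.
By Gauss's law, ∮E·dA = E·4πr² = Q_enc/ε₀.
E = |Q_enc|/(4πε₀r²) = (1.983×10^-5)/(4π·8.85×10^-12·(0.396)²) = 1.14×10^6 N/C.

1.14e6 V/m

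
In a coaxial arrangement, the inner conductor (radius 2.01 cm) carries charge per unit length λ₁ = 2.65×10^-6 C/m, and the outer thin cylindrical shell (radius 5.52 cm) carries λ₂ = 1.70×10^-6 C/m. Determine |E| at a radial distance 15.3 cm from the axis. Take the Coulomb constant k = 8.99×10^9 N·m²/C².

E = 5.11e5 N/C

Choose a coaxial cylinder of radius r = 15.3 cm (arbitrary length L) as the Gaussian surface (r > 5.52 cm, enclosing both).
λ_enc = λ₁ + λ₂ = (2.65e-6) + (1.70e-6) = 4.35×10^-6 C/m.
Applying ∮E·dA = Q_enc/ε₀ with the end caps contributing no flux:
E = 2k|λ_enc|/r = 2(8.99×10^9)(4.35e-6)/(0.153) = 5.11×10^5 N/C.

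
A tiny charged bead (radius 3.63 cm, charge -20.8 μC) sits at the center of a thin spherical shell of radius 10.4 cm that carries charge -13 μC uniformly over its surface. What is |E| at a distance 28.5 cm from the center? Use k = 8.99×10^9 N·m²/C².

3.74×10^6 V/m

Symmetry ⇒ E = E(r) r̂. Gaussian sphere of radius r = 28.5 cm (r > 10.4 cm, enclosing both).
Q_enc = (-20.8 μC) + (-13 μC) = -3.38×10^-5 C.
Applying ∮E·dA = Q_enc/ε₀ with Φ = E(4πr²):
E = k|Q_enc|/r² = (8.99×10^9)(3.38×10^-5)/(0.285)² = 3.74e6 N/C.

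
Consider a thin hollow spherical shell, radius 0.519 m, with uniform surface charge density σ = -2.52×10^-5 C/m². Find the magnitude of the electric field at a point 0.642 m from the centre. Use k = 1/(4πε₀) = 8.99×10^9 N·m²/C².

E ≈ 1.86×10^6 N/C

Symmetry ⇒ E = E(r) r̂. Gaussian sphere of radius r = 0.642 m (r > 0.519 m).
The entire shell is enclosed: Q_enc = σ·4πR² = (-2.52e-5)·4π·(0.519)² = -8.53e-5 C.
By Gauss's law, ∮E·dA = E·4πr² = Q_enc/ε₀.
E = k|Q_enc|/r² = (8.99×10^9)(8.53e-5)/(0.642)² = 1.86×10^6 N/C.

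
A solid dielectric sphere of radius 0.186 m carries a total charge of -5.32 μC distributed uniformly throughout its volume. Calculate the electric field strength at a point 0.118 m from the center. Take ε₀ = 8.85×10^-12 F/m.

Use a concentric Gaussian sphere at r = 0.118 m (r < R).
Only the charge within r is enclosed: Q_enc = Q·(r/R)³ = (-5.32 μC)·(0.118 m/0.186 m)³ = -1.358×10^-6 C.
Applying ∮E·dA = Q_enc/ε₀ with Φ = E(4πr²):
E = |Q_enc|/(4πε₀r²) = (1.358e-6)/(4π·8.85×10^-12·(0.118)²) = 8.77×10^5 N/C.

|E| = 8.77×10^5 V/m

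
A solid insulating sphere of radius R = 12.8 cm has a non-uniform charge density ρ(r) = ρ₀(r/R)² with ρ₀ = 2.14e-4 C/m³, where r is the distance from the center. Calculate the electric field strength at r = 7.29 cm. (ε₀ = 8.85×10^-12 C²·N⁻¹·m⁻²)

Take a concentric spherical Gaussian surface of radius r = 7.29 cm (r < R).
Integrate the density: Q_enc = 4π ∫₀^r ρ₀(r'/R)^2 r'² dr' = 4πρ₀ r^5/(5·R²) = 6.759×10^-8 C.
Since E is radial and uniform over the Gaussian sphere, Φ = E·4πr² = Q_enc/ε₀.
E = |Q_enc|/(4πε₀r²) = (6.759×10^-8)/(4π·8.85×10^-12·(0.0729)²) = 1.14e5 N/C.

E ≈ 1.14e5 N/C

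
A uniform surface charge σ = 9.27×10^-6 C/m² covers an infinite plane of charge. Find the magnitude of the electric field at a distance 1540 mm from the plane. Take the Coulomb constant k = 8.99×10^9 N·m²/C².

5.24×10^5 V/m

The symmetry is planar: E is normal to the sheet and the same magnitude on both sides. Take a pillbox straddling the sheet with end-cap area A.
Only the two end caps contribute flux: Φ = 2EA. With Q_enc = σA, Gauss's law gives E = |σ|/(2ε₀).
E = 2πk|σ| = 2π(8.99×10^9)(9.27e-6) = 5.24×10^5 N/C.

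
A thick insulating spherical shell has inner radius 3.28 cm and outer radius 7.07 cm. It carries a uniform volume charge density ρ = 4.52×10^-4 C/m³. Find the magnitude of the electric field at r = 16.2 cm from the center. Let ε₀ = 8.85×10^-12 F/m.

By spherical symmetry E is radial; choose a Gaussian sphere of radius r = 16.2 cm (r > 7.07 cm, enclosing the whole shell).
Q_enc = ρ·(4π/3)(b³ − a³) = (4.52×10^-4)·(4π/3)·((0.0707)³ − (0.0328)³) = 6.023×10^-7 C.
By Gauss's law, ∮E·dA = E·4πr² = Q_enc/ε₀.
E = |Q_enc|/(4πε₀r²) = (6.023e-7)/(4π·8.85×10^-12·(0.162)²) = 2.06×10^5 N/C.

|E| ≈ 2.06×10^5 V/m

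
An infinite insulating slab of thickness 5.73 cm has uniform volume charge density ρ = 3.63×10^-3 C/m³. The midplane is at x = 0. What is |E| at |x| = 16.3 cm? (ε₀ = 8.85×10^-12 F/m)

1.18e7 N/C

The point |x| = 16.3 cm lies outside the slab (half-thickness 0.02865 m). A symmetric pillbox spanning the full slab encloses Q_enc = ρ·d·A.
Flux = 2EA ⇒ E = |ρ|d/(2ε₀), independent of distance outside.
E = (3.63e-3)(0.0573)/(2·8.85×10^-12) = 1.18×10^7 N/C.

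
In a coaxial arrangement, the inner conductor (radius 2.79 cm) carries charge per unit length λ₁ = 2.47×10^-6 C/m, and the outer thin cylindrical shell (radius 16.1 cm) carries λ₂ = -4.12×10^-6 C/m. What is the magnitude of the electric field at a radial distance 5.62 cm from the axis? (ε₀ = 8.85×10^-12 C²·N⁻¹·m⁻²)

By cylindrical symmetry E is radial; use a coaxial Gaussian cylinder of radius 5.62 cm and length L (between the conductors, 2.79 cm < r < 16.1 cm).
Only the inner wire is enclosed; the outer shell contributes nothing inside itself. λ_enc = λ₁ = 2.47×10^-6 C/m.
Applying ∮E·dA = Q_enc/ε₀ with the end caps contributing no flux:
E = |λ_enc|/(2πε₀r) = (2.47e-6)/(2π·8.85×10^-12·0.0562) = 7.90×10^5 N/C.

E ≈ 7.90e5 V/m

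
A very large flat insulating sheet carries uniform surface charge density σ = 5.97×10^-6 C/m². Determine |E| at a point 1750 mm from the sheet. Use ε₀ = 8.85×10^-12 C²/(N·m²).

Choose a cylindrical pillbox piercing the sheet, end faces (area A) parallel to it.
Flux Φ = 2EA and Q_enc = σA, so 2EA = σA/ε₀ ⇒ E = |σ|/(2ε₀), independent of distance.
E = |σ|/(2ε₀) = (5.97×10^-6)/(2·8.85×10^-12) = 3.37e5 N/C.

|E| ≈ 3.37e5 N/C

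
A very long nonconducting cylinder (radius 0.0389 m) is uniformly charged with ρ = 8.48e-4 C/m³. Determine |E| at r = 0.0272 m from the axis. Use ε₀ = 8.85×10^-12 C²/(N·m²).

Choose a coaxial cylinder of radius r = 0.0272 m (arbitrary length L) as the Gaussian surface (r < R).
Enclosed charge per unit length: λ_enc = ρ·πr² = (8.48×10^-4)π(0.0272)² = 1.971×10^-6 C/m.
By Gauss's law (flux through the curved wall only), E·2πrL = λ_enc L/ε₀.
E = |λ_enc|/(2πε₀r) = (1.971×10^-6)/(2π·8.85×10^-12·0.0272) = 1.30×10^6 N/C.

|E| = 1.30e6 V/m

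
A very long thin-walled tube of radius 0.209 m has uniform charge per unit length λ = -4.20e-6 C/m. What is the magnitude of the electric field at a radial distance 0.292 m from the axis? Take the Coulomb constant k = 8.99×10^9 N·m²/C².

E ≈ 2.59×10^5 N/C

Choose a coaxial cylinder of radius r = 0.292 m (arbitrary length L) as the Gaussian surface (r > 0.209 m).
The full line charge is enclosed: λ_enc = -4.20e-6 C/m.
Applying ∮E·dA = Q_enc/ε₀ with the end caps contributing no flux:
E = 2k|λ_enc|/r = 2(8.99×10^9)(4.20×10^-6)/(0.292) = 2.59×10^5 N/C.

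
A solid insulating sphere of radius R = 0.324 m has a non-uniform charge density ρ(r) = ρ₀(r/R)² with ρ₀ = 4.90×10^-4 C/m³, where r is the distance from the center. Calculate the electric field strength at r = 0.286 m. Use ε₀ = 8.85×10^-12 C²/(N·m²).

Symmetry ⇒ E = E(r) r̂. Gaussian sphere of radius r = 0.286 m (r < R).
Q_enc = ∫₀^r ρ(r')·4πr'² dr' = (4πρ₀/R²) ∫₀^r r'^4 dr' = 4πρ₀ r^5/(5·R²) = 2.245×10^-5 C.
By Gauss's law, ∮E·dA = E·4πr² = Q_enc/ε₀.
E = |Q_enc|/(4πε₀r²) = (2.245×10^-5)/(4π·8.85×10^-12·(0.286)²) = 2.47×10^6 N/C.

|E| ≈ 2.47e6 N/C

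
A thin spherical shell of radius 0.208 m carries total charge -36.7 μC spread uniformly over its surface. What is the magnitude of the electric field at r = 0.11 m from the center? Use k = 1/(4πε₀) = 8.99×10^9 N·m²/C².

|E| = 0 N/C

Use a concentric Gaussian sphere at r = 0.11 m (inside the shell, r < 0.208 m).
No charge lies within this surface, so Q_enc = 0 and Gauss's law gives E·4πr² = 0 ⇒ E = 0.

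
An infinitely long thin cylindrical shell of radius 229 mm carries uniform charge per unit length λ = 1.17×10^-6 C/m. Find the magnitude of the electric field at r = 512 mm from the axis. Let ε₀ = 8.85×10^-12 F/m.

Choose a coaxial cylinder of radius r = 512 mm (arbitrary length L) as the Gaussian surface (r > 229 mm).
The full line charge is enclosed: λ_enc = 1.17×10^-6 C/m.
Gauss's law: E·2πrL = λ_enc L/ε₀.
E = |λ_enc|/(2πε₀r) = (1.17e-6)/(2π·8.85×10^-12·0.512) = 4.11e4 N/C.

E = 4.11×10^4 N/C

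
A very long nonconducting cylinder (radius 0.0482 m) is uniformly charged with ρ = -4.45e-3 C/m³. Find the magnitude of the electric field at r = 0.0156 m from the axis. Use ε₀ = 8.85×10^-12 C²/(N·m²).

Choose a coaxial cylinder of radius r = 0.0156 m (arbitrary length L) as the Gaussian surface (r < R).
Charge inside radius r per length L is ρ·πr²·L, so λ_enc = ρπr² = -3.402×10^-6 C/m.
Gauss's law: E·2πrL = λ_enc L/ε₀.
E = |λ_enc|/(2πε₀r) = (3.402×10^-6)/(2π·8.85×10^-12·0.0156) = 3.92×10^6 N/C.

|E| ≈ 3.92×10^6 N/C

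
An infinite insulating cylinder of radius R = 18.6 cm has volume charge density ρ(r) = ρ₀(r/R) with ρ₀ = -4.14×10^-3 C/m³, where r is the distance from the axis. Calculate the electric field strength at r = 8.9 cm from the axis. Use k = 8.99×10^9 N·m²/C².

E = 6.64×10^6 V/m

Take a coaxial cylindrical Gaussian surface of radius r = 8.9 cm and length L (r < R).
Integrating ρ over the cross-section to radius r: λ_enc = (2πρ₀/R) ∫₀^r r'^2 dr' = 2πρ₀ r^3/(3·R) = -3.286×10^-5 C/m.
Since E is radial and uniform over the curved surface, Φ = E·2πrL = Q_enc/ε₀ = λ_enc L/ε₀.
E = 2k|λ_enc|/r = 2(8.99×10^9)(3.286×10^-5)/(0.089) = 6.64×10^6 N/C.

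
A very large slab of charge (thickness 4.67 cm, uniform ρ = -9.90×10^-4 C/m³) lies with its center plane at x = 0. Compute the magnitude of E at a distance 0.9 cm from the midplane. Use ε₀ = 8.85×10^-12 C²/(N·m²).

E = 1.01×10^6 N/C

By symmetry E is perpendicular to the slab. A Gaussian pillbox from −0.9 cm to +0.9 cm (face area A) lies entirely within the slab.
Q_enc = ρ·(2x)·A and flux = 2EA, so 2EA = 2ρxA/ε₀ ⇒ E = |ρ|x/ε₀.
E = (9.90×10^-4)(0.009)/(8.85×10^-12) = 1.01e6 N/C.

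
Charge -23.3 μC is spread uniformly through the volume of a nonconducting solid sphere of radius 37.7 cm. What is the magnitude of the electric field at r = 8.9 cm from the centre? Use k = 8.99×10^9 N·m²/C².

Symmetry ⇒ E = E(r) r̂. Gaussian sphere of radius r = 8.9 cm (r < R).
Only the charge within r is enclosed: Q_enc = Q·(r/R)³ = (-23.3 μC)·(8.9 cm/37.7 cm)³ = -3.066e-7 C.
Applying ∮E·dA = Q_enc/ε₀ with Φ = E(4πr²):
E = k|Q_enc|/r² = (8.99×10^9)(3.066×10^-7)/(0.089)² = 3.48×10^5 N/C.

|E| ≈ 3.48×10^5 N/C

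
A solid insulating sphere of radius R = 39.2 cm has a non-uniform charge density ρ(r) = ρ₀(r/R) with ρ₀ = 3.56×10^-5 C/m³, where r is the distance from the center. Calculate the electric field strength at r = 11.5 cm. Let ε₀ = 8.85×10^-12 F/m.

|E| ≈ 3.39e4 N/C

Symmetry ⇒ E = E(r) r̂. Gaussian sphere of radius r = 11.5 cm (r < R).
Integrate the density: Q_enc = 4π ∫₀^r ρ₀(r'/R)^1 r'² dr' = 4πρ₀ r^4/(4·R) = 4.99×10^-8 C.
Applying ∮E·dA = Q_enc/ε₀ with Φ = E(4πr²):
E = |Q_enc|/(4πε₀r²) = (4.99×10^-8)/(4π·8.85×10^-12·(0.115)²) = 3.39e4 N/C.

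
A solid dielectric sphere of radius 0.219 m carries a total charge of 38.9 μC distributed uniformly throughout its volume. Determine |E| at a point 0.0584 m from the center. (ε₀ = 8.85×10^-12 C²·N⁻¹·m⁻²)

|E| = 1.94×10^6 N/C

Symmetry ⇒ E = E(r) r̂. Gaussian sphere of radius r = 0.0584 m (r < R).
Only the charge within r is enclosed: Q_enc = Q·(r/R)³ = (38.9 μC)·(0.0584 m/0.219 m)³ = 7.377e-7 C.
Gauss's law: E·4πr² = Q_enc/ε₀.
E = |Q_enc|/(4πε₀r²) = (7.377×10^-7)/(4π·8.85×10^-12·(0.0584)²) = 1.94e6 N/C.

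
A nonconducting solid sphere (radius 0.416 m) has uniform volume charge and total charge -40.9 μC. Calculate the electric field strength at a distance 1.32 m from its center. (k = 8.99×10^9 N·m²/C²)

Use a concentric Gaussian sphere at r = 1.32 m (r > R, so the entire charge is enclosed).
Q_enc = -40.9 μC = -4.09×10^-5 C.
Gauss's law: E·4πr² = Q_enc/ε₀.
E = k|Q_enc|/r² = (8.99×10^9)(4.09×10^-5)/(1.32)² = 2.11e5 N/C.

|E| = 2.11×10^5 N/C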